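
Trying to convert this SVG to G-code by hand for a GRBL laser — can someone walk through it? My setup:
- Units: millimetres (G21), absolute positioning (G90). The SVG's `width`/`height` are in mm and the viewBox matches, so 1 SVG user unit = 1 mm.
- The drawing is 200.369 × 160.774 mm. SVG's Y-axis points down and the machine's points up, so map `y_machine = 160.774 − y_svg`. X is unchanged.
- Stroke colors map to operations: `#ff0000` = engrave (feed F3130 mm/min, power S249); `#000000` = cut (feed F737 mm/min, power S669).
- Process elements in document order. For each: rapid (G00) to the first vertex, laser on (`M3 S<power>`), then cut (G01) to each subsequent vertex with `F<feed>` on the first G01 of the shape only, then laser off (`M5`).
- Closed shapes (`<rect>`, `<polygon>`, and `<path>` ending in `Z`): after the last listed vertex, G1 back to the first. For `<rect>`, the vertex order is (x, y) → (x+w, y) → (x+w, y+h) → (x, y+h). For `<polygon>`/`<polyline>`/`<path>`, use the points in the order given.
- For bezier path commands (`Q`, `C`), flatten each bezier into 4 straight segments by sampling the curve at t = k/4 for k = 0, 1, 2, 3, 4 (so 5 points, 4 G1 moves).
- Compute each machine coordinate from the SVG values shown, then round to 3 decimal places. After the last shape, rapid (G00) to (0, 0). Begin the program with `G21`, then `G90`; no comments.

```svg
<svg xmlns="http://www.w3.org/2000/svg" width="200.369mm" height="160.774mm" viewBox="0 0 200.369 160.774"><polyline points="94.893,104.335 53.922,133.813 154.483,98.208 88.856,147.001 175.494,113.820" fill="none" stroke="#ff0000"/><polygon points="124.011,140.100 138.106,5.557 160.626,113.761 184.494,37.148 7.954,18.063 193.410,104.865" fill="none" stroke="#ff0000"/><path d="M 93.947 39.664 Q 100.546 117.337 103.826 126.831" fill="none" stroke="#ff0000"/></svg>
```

G21
G90
G00 X94.893 Y56.439
M3 S249
G01 X53.922 Y26.961 F3130
G01 X154.483 Y62.566
G01 X88.856 Y13.773
G01 X175.494 Y46.954
M5
G00 X124.011 Y20.674
M3 S249
G01 X138.106 Y155.217 F3130
G01 X160.626 Y47.013
G01 X184.494 Y123.626
G01 X7.954 Y142.711
G01 X193.410 Y55.909
G01 X124.011 Y20.674
M5
G00 X93.947 Y121.110
M3 S249
G01 X97.039 Y86.535 F3130
G01 X99.716 Y60.482
G01 X101.979 Y42.951
G01 X103.826 Y33.943
M5
G00 X0.000 Y0.000

1 u = 1 mm; y_m = 160.774 − y.

[1] `<polyline>` open polyline, #ff0000→engrave S249 F3130: (94.893,56.439) → (53.922,26.961) → (154.483,62.566) → (88.856,13.773) → (175.494,46.954)

[2] `<polygon>` closed polygon, #ff0000→engrave S249 F3130: (124.011,20.674) → (138.106,155.217) → (160.626,47.013) → (184.494,123.626) → (7.954,142.711) → (193.410,55.909) → (124.011,20.674) (closed)

[3] `<path>` quadratic bezier, #ff0000→engrave S249 F3130: (93.947,121.110) → (97.039,86.535) → (99.716,60.482) → (101.979,42.951) → (103.826,33.943)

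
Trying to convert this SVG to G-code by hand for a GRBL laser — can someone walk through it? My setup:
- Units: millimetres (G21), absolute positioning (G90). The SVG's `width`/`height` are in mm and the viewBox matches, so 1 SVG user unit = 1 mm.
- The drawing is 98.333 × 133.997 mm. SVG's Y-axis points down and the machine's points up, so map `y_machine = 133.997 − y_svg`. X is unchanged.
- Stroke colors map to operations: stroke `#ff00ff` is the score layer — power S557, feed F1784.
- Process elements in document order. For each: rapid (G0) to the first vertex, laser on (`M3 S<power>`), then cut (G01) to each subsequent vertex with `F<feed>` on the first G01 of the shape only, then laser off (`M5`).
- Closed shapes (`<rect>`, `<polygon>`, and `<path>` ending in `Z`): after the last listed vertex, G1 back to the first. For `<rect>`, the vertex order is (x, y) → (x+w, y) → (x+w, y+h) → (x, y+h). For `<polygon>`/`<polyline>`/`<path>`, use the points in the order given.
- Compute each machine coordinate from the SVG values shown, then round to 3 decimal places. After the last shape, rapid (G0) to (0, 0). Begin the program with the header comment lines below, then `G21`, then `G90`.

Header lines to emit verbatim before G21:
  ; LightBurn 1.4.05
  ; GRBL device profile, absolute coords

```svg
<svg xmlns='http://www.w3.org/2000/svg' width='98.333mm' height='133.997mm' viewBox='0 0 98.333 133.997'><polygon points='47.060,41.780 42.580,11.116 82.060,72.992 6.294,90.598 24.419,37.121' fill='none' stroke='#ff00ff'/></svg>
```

; LightBurn 1.4.05
; GRBL device profile, absolute coords
G21
G90
G0 X47.060 Y92.217
M3 S557
G01 X42.580 Y122.881 F1784
G01 X82.060 Y61.005
G01 X6.294 Y43.399
G01 X24.419 Y96.876
G01 X47.060 Y92.217
M5
G0 X0.000 Y0.000

1 u = 1 mm; y_m = 133.997 − y.

[1] `<polygon>` closed polygon, #ff00ff→score S557 F1784: (47.060,92.217) → (42.580,122.881) → (82.060,61.005) → (6.294,43.399) → (24.419,96.876) → (47.060,92.217) (closed)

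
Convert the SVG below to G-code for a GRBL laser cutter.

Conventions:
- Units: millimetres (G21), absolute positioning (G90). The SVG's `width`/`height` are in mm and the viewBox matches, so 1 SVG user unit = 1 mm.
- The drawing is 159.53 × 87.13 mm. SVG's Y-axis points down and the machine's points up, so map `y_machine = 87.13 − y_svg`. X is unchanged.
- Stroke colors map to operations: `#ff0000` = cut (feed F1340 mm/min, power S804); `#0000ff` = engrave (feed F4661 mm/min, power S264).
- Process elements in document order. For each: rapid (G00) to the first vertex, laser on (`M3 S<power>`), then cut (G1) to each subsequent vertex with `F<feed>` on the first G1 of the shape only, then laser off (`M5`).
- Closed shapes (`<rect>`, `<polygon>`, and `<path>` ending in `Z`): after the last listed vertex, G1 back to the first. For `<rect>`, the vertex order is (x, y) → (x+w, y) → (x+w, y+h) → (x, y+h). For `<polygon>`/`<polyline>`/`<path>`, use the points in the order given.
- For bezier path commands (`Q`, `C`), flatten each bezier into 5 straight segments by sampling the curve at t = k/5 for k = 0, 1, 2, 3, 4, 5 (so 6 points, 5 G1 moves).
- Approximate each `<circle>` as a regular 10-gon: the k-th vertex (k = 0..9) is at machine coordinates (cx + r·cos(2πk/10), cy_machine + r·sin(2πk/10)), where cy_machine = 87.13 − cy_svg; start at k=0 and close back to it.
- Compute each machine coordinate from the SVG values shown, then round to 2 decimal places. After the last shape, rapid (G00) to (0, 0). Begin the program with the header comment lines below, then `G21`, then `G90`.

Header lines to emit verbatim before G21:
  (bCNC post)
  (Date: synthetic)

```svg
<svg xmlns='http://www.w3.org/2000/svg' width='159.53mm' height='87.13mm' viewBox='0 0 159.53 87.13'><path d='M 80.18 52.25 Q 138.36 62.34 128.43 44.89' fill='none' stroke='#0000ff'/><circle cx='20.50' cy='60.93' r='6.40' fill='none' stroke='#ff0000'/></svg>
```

viewBox `0 0 159.53 87.13` with mm width/height → 1 unit = 1 mm. Flip: y_m = 87.13 − y_svg.

**Shape 1** — `<path>` quadratic bezier, stroke `#0000ff` → engrave (S264, F4661). Control points (SVG): P0=(80.18,52.25), P1=(138.36,62.34), P2=(128.43,44.89); sampled at t=k/5. Machine vertices: (80.18,34.88) → (100.73,31.95) → (115.83,31.21) → (125.48,32.69) → (129.68,36.36) → (128.43,42.24). Open path.

**Shape 2** — `<circle>` circle, stroke `#ff0000` → cut (S804, F1340). Machine vertices: (26.90,26.20) → (25.68,29.96) → (22.48,32.29) → (18.52,32.29) → (15.32,29.96) → (14.10,26.20) → (15.32,22.44) → (18.52,20.11) → (22.48,20.11) → (25.68,22.44) → (26.90,26.20). Closed: final G1 returns to the first vertex.

(bCNC post)
(Date: synthetic)
G21
G90
G00 X80.18 Y34.88
M3 S264
G1 X100.73 Y31.95 F4661
G1 X115.83 Y31.21
G1 X125.48 Y32.69
G1 X129.68 Y36.36
G1 X128.43 Y42.24
M5
G00 X26.90 Y26.20
M3 S804
G1 X25.68 Y29.96 F1340
G1 X22.48 Y32.29
G1 X18.52 Y32.29
G1 X15.32 Y29.96
G1 X14.10 Y26.20
G1 X15.32 Y22.44
G1 X18.52 Y20.11
G1 X22.48 Y20.11
G1 X25.68 Y22.44
G1 X26.90 Y26.20
M5
G00 X0.00 Y0.00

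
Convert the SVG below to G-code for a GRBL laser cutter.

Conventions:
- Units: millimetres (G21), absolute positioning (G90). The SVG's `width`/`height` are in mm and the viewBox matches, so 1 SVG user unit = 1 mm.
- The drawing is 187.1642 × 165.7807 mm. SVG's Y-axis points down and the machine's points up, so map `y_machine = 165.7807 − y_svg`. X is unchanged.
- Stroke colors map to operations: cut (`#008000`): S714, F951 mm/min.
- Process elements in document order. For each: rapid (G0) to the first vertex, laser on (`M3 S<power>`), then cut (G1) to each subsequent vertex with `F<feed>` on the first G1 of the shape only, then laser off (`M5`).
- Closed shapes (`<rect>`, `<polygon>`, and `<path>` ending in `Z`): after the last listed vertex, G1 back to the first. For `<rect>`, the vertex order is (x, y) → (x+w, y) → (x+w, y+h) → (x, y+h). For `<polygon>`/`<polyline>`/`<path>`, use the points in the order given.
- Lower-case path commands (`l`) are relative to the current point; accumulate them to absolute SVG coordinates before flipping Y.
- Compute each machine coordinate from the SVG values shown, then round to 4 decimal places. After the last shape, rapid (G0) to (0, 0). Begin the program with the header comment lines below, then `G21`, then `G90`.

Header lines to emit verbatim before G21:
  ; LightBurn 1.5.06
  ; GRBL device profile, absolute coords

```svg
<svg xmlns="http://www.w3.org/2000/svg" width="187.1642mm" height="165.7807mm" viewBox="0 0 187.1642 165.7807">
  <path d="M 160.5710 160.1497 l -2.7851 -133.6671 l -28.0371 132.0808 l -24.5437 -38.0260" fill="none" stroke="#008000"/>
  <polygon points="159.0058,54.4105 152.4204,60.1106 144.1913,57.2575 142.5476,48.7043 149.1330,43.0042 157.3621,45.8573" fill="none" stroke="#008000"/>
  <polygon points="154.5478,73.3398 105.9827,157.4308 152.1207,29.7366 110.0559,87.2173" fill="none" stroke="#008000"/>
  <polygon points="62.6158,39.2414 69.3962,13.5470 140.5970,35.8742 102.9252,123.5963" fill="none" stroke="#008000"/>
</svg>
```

; LightBurn 1.5.06
; GRBL device profile, absolute coords
G21
G90
G0 X160.5710 Y5.6310
M3 S714
G1 X157.7859 Y139.2981 F951
G1 X129.7488 Y7.2173
G1 X105.2051 Y45.2433
M5
G0 X159.0058 Y111.3702
M3 S714
G1 X152.4204 Y105.6701 F951
G1 X144.1913 Y108.5232
G1 X142.5476 Y117.0764
G1 X149.1330 Y122.7765
G1 X157.3621 Y119.9234
G1 X159.0058 Y111.3702
M5
G0 X154.5478 Y92.4409
M3 S714
G1 X105.9827 Y8.3499 F951
G1 X152.1207 Y136.0441
G1 X110.0559 Y78.5634
G1 X154.5478 Y92.4409
M5
G0 X62.6158 Y126.5393
M3 S714
G1 X69.3962 Y152.2337 F951
G1 X140.5970 Y129.9065
G1 X102.9252 Y42.1844
G1 X62.6158 Y126.5393
M5
G0 X0.0000 Y0.0000

viewBox `0 0 187.1642 165.7807` with mm width/height → 1 unit = 1 mm. Flip: y_m = 165.7807 − y_svg.

**Shape 1** — `<path>` open polyline, stroke `#008000` → cut (S714, F951). Machine vertices: (160.5710,5.6310) → (157.7859,139.2981) → (129.7488,7.2173) → (105.2051,45.2433). Open path.

**Shape 2** — `<polygon>` regular polygon, stroke `#008000` → cut (S714, F951). Machine vertices: (159.0058,111.3702) → (152.4204,105.6701) → (144.1913,108.5232) → (142.5476,117.0764) → (149.1330,122.7765) → (157.3621,119.9234) → (159.0058,111.3702). Closed: final G1 returns to the first vertex.

**Shape 3** — `<polygon>` closed polygon, stroke `#008000` → cut (S714, F951). Machine vertices: (154.5478,92.4409) → (105.9827,8.3499) → (152.1207,136.0441) → (110.0559,78.5634) → (154.5478,92.4409). Closed: final G1 returns to the first vertex.

**Shape 4** — `<polygon>` closed polygon, stroke `#008000` → cut (S714, F951). Machine vertices: (62.6158,126.5393) → (69.3962,152.2337) → (140.5970,129.9065) → (102.9252,42.1844) → (62.6158,126.5393). Closed: final G1 returns to the first vertex.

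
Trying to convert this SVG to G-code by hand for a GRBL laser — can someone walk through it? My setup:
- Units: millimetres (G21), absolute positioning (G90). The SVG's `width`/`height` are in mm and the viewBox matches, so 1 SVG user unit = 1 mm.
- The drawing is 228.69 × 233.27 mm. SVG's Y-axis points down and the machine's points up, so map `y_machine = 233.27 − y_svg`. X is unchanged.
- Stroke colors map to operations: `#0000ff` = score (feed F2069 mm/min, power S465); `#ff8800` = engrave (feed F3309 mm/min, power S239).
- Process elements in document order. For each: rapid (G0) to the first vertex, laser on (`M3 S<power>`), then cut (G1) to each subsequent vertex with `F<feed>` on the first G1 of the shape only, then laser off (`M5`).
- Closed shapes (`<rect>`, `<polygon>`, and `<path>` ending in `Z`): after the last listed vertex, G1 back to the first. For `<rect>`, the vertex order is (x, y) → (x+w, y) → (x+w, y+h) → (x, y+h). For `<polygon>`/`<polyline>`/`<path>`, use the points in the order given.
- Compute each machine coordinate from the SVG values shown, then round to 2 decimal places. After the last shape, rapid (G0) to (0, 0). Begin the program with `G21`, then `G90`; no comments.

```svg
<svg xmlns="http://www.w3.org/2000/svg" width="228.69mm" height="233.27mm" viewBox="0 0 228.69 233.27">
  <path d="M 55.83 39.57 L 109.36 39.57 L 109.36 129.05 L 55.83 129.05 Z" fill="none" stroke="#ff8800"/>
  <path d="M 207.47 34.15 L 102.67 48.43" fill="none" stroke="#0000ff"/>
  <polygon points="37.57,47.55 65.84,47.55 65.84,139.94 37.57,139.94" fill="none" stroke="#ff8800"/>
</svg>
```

viewBox `0 0 228.69 233.27` with mm width/height → 1 unit = 1 mm. Flip: y_m = 233.27 − y_svg.

**Shape 1** — `<path>` rectangle, stroke `#ff8800` → engrave (S239, F3309). Machine vertices: (55.83,193.70) → (109.36,193.70) → (109.36,104.22) → (55.83,104.22) → (55.83,193.70). Closed: final G1 returns to the first vertex.

**Shape 2** — `<path>` line segment, stroke `#0000ff` → score (S465, F2069). Machine vertices: (207.47,199.12) → (102.67,184.84). Open path.

**Shape 3** — `<polygon>` rectangle, stroke `#ff8800` → engrave (S239, F3309). Machine vertices: (37.57,185.72) → (65.84,185.72) → (65.84,93.33) → (37.57,93.33) → (37.57,185.72). Closed: final G1 returns to the first vertex.

G21
G90
G0 X55.83 Y193.70
M3 S239
G1 X109.36 Y193.70 F3309
G1 X109.36 Y104.22
G1 X55.83 Y104.22
G1 X55.83 Y193.70
M5
G0 X207.47 Y199.12
M3 S465
G1 X102.67 Y184.84 F2069
M5
G0 X37.57 Y185.72
M3 S239
G1 X65.84 Y185.72 F3309
G1 X65.84 Y93.33
G1 X37.57 Y93.33
G1 X37.57 Y185.72
M5
G0 X0.00 Y0.00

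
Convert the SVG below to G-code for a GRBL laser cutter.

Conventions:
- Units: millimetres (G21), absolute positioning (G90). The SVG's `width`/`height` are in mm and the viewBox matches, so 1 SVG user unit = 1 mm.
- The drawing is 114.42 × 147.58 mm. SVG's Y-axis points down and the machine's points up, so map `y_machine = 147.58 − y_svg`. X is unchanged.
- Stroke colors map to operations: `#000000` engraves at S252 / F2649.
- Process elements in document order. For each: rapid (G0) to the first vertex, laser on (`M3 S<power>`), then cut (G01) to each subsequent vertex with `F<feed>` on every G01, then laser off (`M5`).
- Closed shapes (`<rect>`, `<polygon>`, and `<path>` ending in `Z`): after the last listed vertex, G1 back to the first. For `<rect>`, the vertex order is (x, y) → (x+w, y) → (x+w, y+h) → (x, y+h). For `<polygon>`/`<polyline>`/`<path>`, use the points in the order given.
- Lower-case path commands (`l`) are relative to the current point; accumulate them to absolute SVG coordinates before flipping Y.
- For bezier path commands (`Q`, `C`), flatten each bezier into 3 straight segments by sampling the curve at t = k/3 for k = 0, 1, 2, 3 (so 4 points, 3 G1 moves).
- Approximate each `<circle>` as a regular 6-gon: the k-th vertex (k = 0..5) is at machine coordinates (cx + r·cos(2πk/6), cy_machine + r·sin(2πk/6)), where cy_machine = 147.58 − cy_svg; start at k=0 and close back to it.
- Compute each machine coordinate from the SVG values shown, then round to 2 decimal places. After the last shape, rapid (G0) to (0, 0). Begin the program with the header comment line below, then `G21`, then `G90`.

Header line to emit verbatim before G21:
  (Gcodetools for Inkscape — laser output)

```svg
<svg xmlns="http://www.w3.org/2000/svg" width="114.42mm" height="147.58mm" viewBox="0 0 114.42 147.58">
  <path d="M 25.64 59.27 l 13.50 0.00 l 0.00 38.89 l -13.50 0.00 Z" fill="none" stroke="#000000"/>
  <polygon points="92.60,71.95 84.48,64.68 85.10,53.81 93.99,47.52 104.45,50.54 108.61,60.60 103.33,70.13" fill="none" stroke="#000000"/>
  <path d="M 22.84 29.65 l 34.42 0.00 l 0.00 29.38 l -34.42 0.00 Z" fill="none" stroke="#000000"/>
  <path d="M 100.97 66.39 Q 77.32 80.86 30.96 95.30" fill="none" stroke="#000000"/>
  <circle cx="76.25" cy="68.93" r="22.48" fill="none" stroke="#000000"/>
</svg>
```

(Gcodetools for Inkscape — laser output)
G21
G90
G0 X25.64 Y88.31
M3 S252
G01 X39.14 Y88.31 F2649
G01 X39.14 Y49.42 F2649
G01 X25.64 Y49.42 F2649
G01 X25.64 Y88.31 F2649
M5
G0 X92.60 Y75.63
M3 S252
G01 X84.48 Y82.90 F2649
G01 X85.10 Y93.77 F2649
G01 X93.99 Y100.06 F2649
G01 X104.45 Y97.04 F2649
G01 X108.61 Y86.98 F2649
G01 X103.33 Y77.45 F2649
G01 X92.60 Y75.63 F2649
M5
G0 X22.84 Y117.93
M3 S252
G01 X57.26 Y117.93 F2649
G01 X57.26 Y88.55 F2649
G01 X22.84 Y88.55 F2649
G01 X22.84 Y117.93 F2649
M5
G0 X100.97 Y81.19
M3 S252
G01 X82.68 Y71.55 F2649
G01 X59.34 Y61.91 F2649
G01 X30.96 Y52.28 F2649
M5
G0 X98.73 Y78.65
M3 S252
G01 X87.49 Y98.12 F2649
G01 X65.01 Y98.12 F2649
G01 X53.77 Y78.65 F2649
G01 X65.01 Y59.18 F2649
G01 X87.49 Y59.18 F2649
G01 X98.73 Y78.65 F2649
M5
G0 X0.00 Y0.00

Since the viewBox matches the mm dimensions, user units are millimetres directly. The only transform is the Y-flip y_m = 147.58 − y_svg.

Shape 1 is a rectangle drawn with `<path>`. Its stroke #000000 means engrave at S252, F2649. After flipping Y the toolpath is (25.64,88.31) → (39.14,88.31) → (39.14,49.42) → (25.64,49.42) → (25.64,88.31), returning to the start.

Shape 2 is a regular polygon drawn with `<polygon>`. Its stroke #000000 means engrave at S252, F2649. After flipping Y the toolpath is (92.60,75.63) → (84.48,82.90) → (85.10,93.77) → (93.99,100.06) → (104.45,97.04) → (108.61,86.98) → (103.33,77.45) → (92.60,75.63), returning to the start.

Shape 3 is a rectangle drawn with `<path>`. Its stroke #000000 means engrave at S252, F2649. After flipping Y the toolpath is (22.84,117.93) → (57.26,117.93) → (57.26,88.55) → (22.84,88.55) → (22.84,117.93), returning to the start.

Shape 4 is a quadratic bezier drawn with `<path>`. Its stroke #000000 means engrave at S252, F2649. After flipping Y the toolpath is (100.97,81.19) → (82.68,71.55) → (59.34,61.91) → (30.96,52.28).

Shape 5 is a circle drawn with `<circle>`. Its stroke #000000 means engrave at S252, F2649. After flipping Y the toolpath is (98.73,78.65) → (87.49,98.12) → (65.01,98.12) → (53.77,78.65) → (65.01,59.18) → (87.49,59.18) → (98.73,78.65), returning to the start.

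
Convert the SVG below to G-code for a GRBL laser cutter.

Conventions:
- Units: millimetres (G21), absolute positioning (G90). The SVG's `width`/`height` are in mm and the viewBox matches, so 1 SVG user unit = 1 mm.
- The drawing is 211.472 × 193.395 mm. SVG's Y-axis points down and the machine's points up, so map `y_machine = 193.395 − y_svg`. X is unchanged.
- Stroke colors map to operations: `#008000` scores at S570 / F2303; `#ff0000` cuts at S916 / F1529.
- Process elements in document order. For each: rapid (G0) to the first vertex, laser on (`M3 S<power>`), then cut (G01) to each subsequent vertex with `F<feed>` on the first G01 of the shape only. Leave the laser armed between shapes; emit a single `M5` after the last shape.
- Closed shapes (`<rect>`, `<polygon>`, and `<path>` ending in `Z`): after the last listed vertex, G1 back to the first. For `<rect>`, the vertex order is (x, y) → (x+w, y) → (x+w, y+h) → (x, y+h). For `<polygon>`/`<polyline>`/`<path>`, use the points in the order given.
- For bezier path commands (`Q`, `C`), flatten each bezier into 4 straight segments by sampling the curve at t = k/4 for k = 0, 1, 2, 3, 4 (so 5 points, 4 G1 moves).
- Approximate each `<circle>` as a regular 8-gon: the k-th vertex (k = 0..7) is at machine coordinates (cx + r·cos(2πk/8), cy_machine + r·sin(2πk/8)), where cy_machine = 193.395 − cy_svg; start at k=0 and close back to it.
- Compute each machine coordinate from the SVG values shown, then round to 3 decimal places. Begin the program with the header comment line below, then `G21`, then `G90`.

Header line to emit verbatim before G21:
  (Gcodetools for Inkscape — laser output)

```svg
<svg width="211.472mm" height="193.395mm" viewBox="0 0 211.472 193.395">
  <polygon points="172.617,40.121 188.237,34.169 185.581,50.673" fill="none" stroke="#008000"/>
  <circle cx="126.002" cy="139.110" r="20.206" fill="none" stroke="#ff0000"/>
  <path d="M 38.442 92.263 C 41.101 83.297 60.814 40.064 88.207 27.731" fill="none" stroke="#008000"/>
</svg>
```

(Gcodetools for Inkscape — laser output)
G21
G90
G0 X172.617 Y153.274
M3 S570
G01 X188.237 Y159.226 F2303
G01 X185.581 Y142.722
G01 X172.617 Y153.274
G0 X146.208 Y54.285
M3 S916
G01 X140.290 Y68.573 F1529
G01 X126.002 Y74.491
G01 X111.714 Y68.573
G01 X105.796 Y54.285
G01 X111.714 Y39.997
G01 X126.002 Y34.079
G01 X140.290 Y39.997
G01 X146.208 Y54.285
G0 X38.442 Y101.132
M3 S570
G01 X43.487 Y113.263 F2303
G01 X54.049 Y132.135
G01 X69.249 Y151.639
G01 X88.207 Y165.664
M5

viewBox `0 0 211.472 193.395` with mm width/height → 1 unit = 1 mm. Flip: y_m = 193.395 − y_svg.

**Shape 1** — `<polygon>` regular polygon, stroke `#008000` → score (S570, F2303). Machine vertices: (172.617,153.274) → (188.237,159.226) → (185.581,142.722) → (172.617,153.274). Closed: final G1 returns to the first vertex.

**Shape 2** — `<circle>` circle, stroke `#ff0000` → cut (S916, F1529). Machine vertices: (146.208,54.285) → (140.290,68.573) → (126.002,74.491) → (111.714,68.573) → (105.796,54.285) → (111.714,39.997) → (126.002,34.079) → (140.290,39.997) → (146.208,54.285). Closed: final G1 returns to the first vertex.

**Shape 3** — `<path>` cubic bezier, stroke `#008000` → score (S570, F2303). Control points (SVG): P0=(38.442,92.263), P1=(41.101,83.297), P2=(60.814,40.064), P3=(88.207,27.731); sampled at t=k/4. Machine vertices: (38.442,101.132) → (43.487,113.263) → (54.049,132.135) → (69.249,151.639) → (88.207,165.664). Open path.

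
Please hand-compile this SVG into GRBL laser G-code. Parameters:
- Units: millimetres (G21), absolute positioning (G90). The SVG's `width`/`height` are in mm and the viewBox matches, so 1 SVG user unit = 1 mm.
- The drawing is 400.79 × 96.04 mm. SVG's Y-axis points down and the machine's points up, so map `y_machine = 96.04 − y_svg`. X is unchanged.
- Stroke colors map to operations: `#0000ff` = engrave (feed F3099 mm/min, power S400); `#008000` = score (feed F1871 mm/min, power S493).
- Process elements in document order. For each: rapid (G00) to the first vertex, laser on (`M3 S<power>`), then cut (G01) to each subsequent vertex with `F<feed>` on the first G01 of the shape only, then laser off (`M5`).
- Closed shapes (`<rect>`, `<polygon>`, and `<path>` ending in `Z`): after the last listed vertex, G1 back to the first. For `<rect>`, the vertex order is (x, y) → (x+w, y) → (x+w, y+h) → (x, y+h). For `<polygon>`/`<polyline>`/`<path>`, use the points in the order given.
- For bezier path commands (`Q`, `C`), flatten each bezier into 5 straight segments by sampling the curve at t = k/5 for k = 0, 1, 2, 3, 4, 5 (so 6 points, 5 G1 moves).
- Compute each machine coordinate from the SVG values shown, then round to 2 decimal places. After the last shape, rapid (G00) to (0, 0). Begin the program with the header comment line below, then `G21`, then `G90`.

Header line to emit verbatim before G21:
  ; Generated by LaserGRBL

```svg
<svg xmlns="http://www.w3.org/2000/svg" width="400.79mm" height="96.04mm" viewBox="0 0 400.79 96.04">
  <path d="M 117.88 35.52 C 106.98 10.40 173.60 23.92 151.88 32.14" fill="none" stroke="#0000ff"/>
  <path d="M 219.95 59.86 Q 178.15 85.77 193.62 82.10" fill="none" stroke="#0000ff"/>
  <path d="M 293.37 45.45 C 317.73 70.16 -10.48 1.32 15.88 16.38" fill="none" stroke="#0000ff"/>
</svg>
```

; Generated by LaserGRBL
G21
G90
G00 X117.88 Y60.52
M3 S400
G01 X119.32 Y71.31 F3099
G01 X131.39 Y74.93
G01 X146.16 Y73.50
G01 X155.64 Y69.12
G01 X151.88 Y63.90
M5
G00 X219.95 Y36.18
M3 S400
G01 X205.52 Y27.00 F3099
G01 X195.67 Y20.18
G01 X190.41 Y15.74
G01 X189.72 Y13.66
G01 X193.62 Y13.94
M5
G00 X293.37 Y50.59
M3 S400
G01 X271.33 Y45.57 F3099
G01 X198.63 Y54.49
G01 X109.18 Y68.82
G01 X36.96 Y80.05
G01 X15.88 Y79.66
M5
G00 X0.00 Y0.00

viewBox `0 0 400.79 96.04` with mm width/height → 1 unit = 1 mm. Flip: y_m = 96.04 − y_svg.

**Shape 1** — `<path>` cubic bezier, stroke `#0000ff` → engrave (S400, F3099). Control points (SVG): P0=(117.88,35.52), P1=(106.98,10.40), P2=(173.60,23.92), P3=(151.88,32.14); sampled at t=k/5. Machine vertices: (117.88,60.52) → (119.32,71.31) → (131.39,74.93) → (146.16,73.50) → (155.64,69.12) → (151.88,63.90). Open path.

**Shape 2** — `<path>` quadratic bezier, stroke `#0000ff` → engrave (S400, F3099). Control points (SVG): P0=(219.95,59.86), P1=(178.15,85.77), P2=(193.62,82.10); sampled at t=k/5. Machine vertices: (219.95,36.18) → (205.52,27.00) → (195.67,20.18) → (190.41,15.74) → (189.72,13.66) → (193.62,13.94). Open path.

**Shape 3** — `<path>` cubic bezier, stroke `#0000ff` → engrave (S400, F3099). Control points (SVG): P0=(293.37,45.45), P1=(317.73,70.16), P2=(-10.48,1.32), P3=(15.88,16.38); sampled at t=k/5. Machine vertices: (293.37,50.59) → (271.33,45.57) → (198.63,54.49) → (109.18,68.82) → (36.96,80.05) → (15.88,79.66). Open path.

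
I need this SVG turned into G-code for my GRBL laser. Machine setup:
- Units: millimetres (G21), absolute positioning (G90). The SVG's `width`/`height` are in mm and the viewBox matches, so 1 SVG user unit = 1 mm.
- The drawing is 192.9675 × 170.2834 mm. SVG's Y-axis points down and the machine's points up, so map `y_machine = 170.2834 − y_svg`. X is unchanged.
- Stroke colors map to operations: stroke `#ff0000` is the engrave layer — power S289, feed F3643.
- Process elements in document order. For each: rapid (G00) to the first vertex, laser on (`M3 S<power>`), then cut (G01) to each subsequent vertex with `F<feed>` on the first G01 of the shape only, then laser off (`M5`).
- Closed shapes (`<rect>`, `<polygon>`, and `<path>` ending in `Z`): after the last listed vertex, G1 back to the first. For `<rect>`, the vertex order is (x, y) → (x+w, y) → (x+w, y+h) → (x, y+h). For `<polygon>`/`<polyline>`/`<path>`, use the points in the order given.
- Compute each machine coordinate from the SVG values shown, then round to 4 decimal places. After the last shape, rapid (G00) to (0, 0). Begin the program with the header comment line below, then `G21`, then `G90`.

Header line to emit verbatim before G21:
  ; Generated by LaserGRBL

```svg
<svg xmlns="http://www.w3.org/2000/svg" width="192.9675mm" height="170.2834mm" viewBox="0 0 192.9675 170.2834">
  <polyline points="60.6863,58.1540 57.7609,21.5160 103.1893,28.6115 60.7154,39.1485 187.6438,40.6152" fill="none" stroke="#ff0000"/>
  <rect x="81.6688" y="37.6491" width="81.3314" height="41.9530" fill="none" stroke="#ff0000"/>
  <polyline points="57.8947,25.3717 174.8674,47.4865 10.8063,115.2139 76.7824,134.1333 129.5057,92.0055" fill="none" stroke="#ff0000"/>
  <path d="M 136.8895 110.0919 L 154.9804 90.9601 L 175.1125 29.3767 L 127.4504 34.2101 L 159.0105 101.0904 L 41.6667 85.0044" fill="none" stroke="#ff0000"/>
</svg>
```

Since the viewBox matches the mm dimensions, user units are millimetres directly. The only transform is the Y-flip y_m = 170.2834 − y_svg.

Shape 1 is a open polyline drawn with `<polyline>`. Its stroke #ff0000 means engrave at S289, F3643. After flipping Y the toolpath is (60.6863,112.1294) → (57.7609,148.7674) → (103.1893,141.6719) → (60.7154,131.1349) → (187.6438,129.6682).

Shape 2 is a rectangle drawn with `<rect>`. Its stroke #ff0000 means engrave at S289, F3643. After flipping Y the toolpath is (81.6688,132.6343) → (163.0002,132.6343) → (163.0002,90.6813) → (81.6688,90.6813) → (81.6688,132.6343), returning to the start.

Shape 3 is a open polyline drawn with `<polyline>`. Its stroke #ff0000 means engrave at S289, F3643. After flipping Y the toolpath is (57.8947,144.9117) → (174.8674,122.7969) → (10.8063,55.0695) → (76.7824,36.1501) → (129.5057,78.2779).

Shape 4 is a open polyline drawn with `<path>`. Its stroke #ff0000 means engrave at S289, F3643. After flipping Y the toolpath is (136.8895,60.1915) → (154.9804,79.3233) → (175.1125,140.9067) → (127.4504,136.0733) → (159.0105,69.1930) → (41.6667,85.2790).

; Generated by LaserGRBL
G21
G90
G00 X60.6863 Y112.1294
M3 S289
G01 X57.7609 Y148.7674 F3643
G01 X103.1893 Y141.6719
G01 X60.7154 Y131.1349
G01 X187.6438 Y129.6682
M5
G00 X81.6688 Y132.6343
M3 S289
G01 X163.0002 Y132.6343 F3643
G01 X163.0002 Y90.6813
G01 X81.6688 Y90.6813
G01 X81.6688 Y132.6343
M5
G00 X57.8947 Y144.9117
M3 S289
G01 X174.8674 Y122.7969 F3643
G01 X10.8063 Y55.0695
G01 X76.7824 Y36.1501
G01 X129.5057 Y78.2779
M5
G00 X136.8895 Y60.1915
M3 S289
G01 X154.9804 Y79.3233 F3643
G01 X175.1125 Y140.9067
G01 X127.4504 Y136.0733
G01 X159.0105 Y69.1930
G01 X41.6667 Y85.2790
M5
G00 X0.0000 Y0.0000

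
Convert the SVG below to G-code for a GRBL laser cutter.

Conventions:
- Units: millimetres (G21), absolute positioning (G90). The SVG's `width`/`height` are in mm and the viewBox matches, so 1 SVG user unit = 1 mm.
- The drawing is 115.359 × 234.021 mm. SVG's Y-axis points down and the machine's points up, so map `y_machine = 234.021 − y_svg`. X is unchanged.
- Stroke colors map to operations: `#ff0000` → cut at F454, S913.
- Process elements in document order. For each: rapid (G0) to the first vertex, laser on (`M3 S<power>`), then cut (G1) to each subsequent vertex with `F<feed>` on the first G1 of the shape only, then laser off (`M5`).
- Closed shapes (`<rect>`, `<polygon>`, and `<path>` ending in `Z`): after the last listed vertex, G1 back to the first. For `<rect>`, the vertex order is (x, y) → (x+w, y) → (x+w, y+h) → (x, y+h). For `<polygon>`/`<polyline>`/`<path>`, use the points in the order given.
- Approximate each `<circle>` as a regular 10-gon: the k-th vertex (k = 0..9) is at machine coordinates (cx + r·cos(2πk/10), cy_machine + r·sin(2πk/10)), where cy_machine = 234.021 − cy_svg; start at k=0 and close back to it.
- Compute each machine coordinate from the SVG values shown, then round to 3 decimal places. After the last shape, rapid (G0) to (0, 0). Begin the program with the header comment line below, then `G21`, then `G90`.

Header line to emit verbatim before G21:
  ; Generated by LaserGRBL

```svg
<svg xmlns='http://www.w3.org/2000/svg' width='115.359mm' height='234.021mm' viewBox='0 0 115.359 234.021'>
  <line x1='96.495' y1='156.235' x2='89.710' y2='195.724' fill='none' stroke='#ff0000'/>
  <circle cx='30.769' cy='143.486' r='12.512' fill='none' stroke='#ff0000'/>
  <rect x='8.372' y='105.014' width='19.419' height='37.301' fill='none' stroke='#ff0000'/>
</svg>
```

1 u = 1 mm; y_m = 234.021 − y.

[1] `<line>` line segment, #ff0000→cut S913 F454: (96.495,77.786) → (89.710,38.297)

[2] `<circle>` circle, #ff0000→cut S913 F454: (43.281,90.535) → (40.891,97.889) → (34.635,102.435) → (26.903,102.435) → (20.647,97.889) → (18.257,90.535) → (20.647,83.181) → (26.903,78.635) → (34.635,78.635) → (40.891,83.181) → (43.281,90.535) (closed)

[3] `<rect>` rectangle, #ff0000→cut S913 F454: (8.372,129.007) → (27.791,129.007) → (27.791,91.706) → (8.372,91.706) → (8.372,129.007) (closed)

; Generated by LaserGRBL
G21
G90
G0 X96.495 Y77.786
M3 S913
G1 X89.710 Y38.297 F454
M5
G0 X43.281 Y90.535
M3 S913
G1 X40.891 Y97.889 F454
G1 X34.635 Y102.435
G1 X26.903 Y102.435
G1 X20.647 Y97.889
G1 X18.257 Y90.535
G1 X20.647 Y83.181
G1 X26.903 Y78.635
G1 X34.635 Y78.635
G1 X40.891 Y83.181
G1 X43.281 Y90.535
M5
G0 X8.372 Y129.007
M3 S913
G1 X27.791 Y129.007 F454
G1 X27.791 Y91.706
G1 X8.372 Y91.706
G1 X8.372 Y129.007
M5
G0 X0.000 Y0.000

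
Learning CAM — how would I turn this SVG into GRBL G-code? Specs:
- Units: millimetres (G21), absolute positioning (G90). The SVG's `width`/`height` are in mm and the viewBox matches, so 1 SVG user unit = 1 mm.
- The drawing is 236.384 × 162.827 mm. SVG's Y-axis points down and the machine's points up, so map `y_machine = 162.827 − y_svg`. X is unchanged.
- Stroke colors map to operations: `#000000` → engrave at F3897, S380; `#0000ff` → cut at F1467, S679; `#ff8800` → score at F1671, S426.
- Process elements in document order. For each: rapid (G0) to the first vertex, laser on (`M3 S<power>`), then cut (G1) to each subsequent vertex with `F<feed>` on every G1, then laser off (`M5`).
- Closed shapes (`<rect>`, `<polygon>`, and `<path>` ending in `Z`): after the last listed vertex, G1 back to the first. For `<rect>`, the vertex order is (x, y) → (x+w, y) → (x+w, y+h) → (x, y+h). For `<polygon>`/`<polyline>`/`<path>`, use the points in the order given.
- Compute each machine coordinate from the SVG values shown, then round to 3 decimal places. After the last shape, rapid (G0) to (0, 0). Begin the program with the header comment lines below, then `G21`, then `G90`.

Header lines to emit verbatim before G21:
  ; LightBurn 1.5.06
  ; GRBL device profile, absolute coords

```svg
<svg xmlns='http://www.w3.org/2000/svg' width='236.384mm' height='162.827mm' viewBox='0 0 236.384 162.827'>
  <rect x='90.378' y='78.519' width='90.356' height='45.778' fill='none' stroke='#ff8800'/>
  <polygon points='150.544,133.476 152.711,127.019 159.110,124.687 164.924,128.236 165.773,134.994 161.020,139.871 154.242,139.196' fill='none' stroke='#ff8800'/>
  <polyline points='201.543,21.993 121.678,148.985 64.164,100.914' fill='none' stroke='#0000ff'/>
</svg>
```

1 u = 1 mm; y_m = 162.827 − y.

[1] `<rect>` rectangle, #ff8800→score S426 F1671: (90.378,84.308) → (180.734,84.308) → (180.734,38.530) → (90.378,38.530) → (90.378,84.308) (closed)

[2] `<polygon>` regular polygon, #ff8800→score S426 F1671: (150.544,29.351) → (152.711,35.808) → (159.110,38.140) → (164.924,34.591) → (165.773,27.833) → (161.020,22.956) → (154.242,23.631) → (150.544,29.351) (closed)

[3] `<polyline>` open polyline, #0000ff→cut S679 F1467: (201.543,140.834) → (121.678,13.842) → (64.164,61.913)

; LightBurn 1.5.06
; GRBL device profile, absolute coords
G21
G90
G0 X90.378 Y84.308
M3 S426
G1 X180.734 Y84.308 F1671
G1 X180.734 Y38.530 F1671
G1 X90.378 Y38.530 F1671
G1 X90.378 Y84.308 F1671
M5
G0 X150.544 Y29.351
M3 S426
G1 X152.711 Y35.808 F1671
G1 X159.110 Y38.140 F1671
G1 X164.924 Y34.591 F1671
G1 X165.773 Y27.833 F1671
G1 X161.020 Y22.956 F1671
G1 X154.242 Y23.631 F1671
G1 X150.544 Y29.351 F1671
M5
G0 X201.543 Y140.834
M3 S679
G1 X121.678 Y13.842 F1467
G1 X64.164 Y61.913 F1467
M5
G0 X0.000 Y0.000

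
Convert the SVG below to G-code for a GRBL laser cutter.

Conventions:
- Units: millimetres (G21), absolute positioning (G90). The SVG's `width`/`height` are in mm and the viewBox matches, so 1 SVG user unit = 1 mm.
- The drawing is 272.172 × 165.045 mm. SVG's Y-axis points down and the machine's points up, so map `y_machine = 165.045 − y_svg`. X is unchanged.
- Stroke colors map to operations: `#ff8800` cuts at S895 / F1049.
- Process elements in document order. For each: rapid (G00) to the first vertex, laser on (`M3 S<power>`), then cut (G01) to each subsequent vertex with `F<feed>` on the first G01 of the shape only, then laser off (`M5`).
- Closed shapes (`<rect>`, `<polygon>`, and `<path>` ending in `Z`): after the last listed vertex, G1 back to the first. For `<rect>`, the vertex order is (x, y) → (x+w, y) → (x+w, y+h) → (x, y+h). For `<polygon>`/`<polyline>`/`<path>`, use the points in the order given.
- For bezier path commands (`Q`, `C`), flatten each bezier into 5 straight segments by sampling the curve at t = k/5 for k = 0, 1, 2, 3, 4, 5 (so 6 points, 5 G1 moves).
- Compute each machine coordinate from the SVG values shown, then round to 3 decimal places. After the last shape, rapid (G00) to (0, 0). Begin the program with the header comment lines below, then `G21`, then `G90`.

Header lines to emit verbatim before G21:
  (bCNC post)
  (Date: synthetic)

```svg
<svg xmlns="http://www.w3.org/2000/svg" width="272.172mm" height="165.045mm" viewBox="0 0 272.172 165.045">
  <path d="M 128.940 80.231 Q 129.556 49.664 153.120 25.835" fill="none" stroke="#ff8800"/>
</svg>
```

(bCNC post)
(Date: synthetic)
G21
G90
G00 X128.940 Y84.814
M3 S895
G01 X130.104 Y96.771 F1049
G01 X133.104 Y108.190
G01 X137.940 Y119.069
G01 X144.612 Y129.409
G01 X153.120 Y139.210
M5
G00 X0.000 Y0.000

viewBox `0 0 272.172 165.045` with mm width/height → 1 unit = 1 mm. Flip: y_m = 165.045 − y_svg.

**Shape 1** — `<path>` quadratic bezier, stroke `#ff8800` → cut (S895, F1049). Control points (SVG): P0=(128.940,80.231), P1=(129.556,49.664), P2=(153.120,25.835); sampled at t=k/5. Machine vertices: (128.940,84.814) → (130.104,96.771) → (133.104,108.190) → (137.940,119.069) → (144.612,129.409) → (153.120,139.210). Open path.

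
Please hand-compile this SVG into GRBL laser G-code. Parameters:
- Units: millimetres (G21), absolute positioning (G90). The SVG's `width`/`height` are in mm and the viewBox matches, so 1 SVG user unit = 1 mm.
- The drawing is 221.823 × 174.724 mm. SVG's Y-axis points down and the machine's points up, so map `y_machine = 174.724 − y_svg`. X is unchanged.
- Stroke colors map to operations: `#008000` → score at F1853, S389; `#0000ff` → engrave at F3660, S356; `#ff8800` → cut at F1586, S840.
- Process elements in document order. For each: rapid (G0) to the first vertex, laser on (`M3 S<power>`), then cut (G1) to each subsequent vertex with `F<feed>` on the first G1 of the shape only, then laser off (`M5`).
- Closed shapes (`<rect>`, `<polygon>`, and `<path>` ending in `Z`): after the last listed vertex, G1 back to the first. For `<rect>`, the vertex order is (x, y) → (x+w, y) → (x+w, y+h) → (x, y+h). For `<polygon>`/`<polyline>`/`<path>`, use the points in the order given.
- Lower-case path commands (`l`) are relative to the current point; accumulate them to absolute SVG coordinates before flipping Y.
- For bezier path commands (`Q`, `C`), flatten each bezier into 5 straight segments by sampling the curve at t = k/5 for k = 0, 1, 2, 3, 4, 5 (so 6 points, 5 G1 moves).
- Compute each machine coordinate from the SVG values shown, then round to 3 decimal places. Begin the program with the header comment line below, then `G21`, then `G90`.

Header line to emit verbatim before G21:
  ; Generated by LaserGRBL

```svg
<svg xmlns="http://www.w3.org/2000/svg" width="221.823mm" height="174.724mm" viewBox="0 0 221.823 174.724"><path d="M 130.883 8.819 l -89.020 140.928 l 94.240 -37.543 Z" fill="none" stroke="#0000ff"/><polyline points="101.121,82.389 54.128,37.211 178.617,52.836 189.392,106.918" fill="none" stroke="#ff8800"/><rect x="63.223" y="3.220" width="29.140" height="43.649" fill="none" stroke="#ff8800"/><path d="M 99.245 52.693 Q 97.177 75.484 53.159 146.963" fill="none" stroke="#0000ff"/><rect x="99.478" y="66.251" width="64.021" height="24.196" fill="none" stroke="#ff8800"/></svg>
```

; Generated by LaserGRBL
G21
G90
G0 X130.883 Y165.905
M3 S356
G1 X41.863 Y24.977 F3660
G1 X136.103 Y62.520
G1 X130.883 Y165.905
M5
G0 X101.121 Y92.335
M3 S840
G1 X54.128 Y137.513 F1586
G1 X178.617 Y121.888
G1 X189.392 Y67.806
M5
G0 X63.223 Y171.504
M3 S840
G1 X92.363 Y171.504 F1586
G1 X92.363 Y127.855
G1 X63.223 Y127.855
G1 X63.223 Y171.504
M5
G0 X99.245 Y122.031
M3 S356
G1 X96.740 Y110.967 F3660
G1 X90.879 Y96.008
G1 X81.661 Y77.154
G1 X69.088 Y54.405
G1 X53.159 Y27.761
M5
G0 X99.478 Y108.473
M3 S840
G1 X163.499 Y108.473 F1586
G1 X163.499 Y84.277
G1 X99.478 Y84.277
G1 X99.478 Y108.473
M5

viewBox `0 0 221.823 174.724` with mm width/height → 1 unit = 1 mm. Flip: y_m = 174.724 − y_svg.

**Shape 1** — `<path>` closed polygon, stroke `#0000ff` → engrave (S356, F3660). Machine vertices: (130.883,165.905) → (41.863,24.977) → (136.103,62.520) → (130.883,165.905). Closed: final G1 returns to the first vertex.

**Shape 2** — `<polyline>` open polyline, stroke `#ff8800` → cut (S840, F1586). Machine vertices: (101.121,92.335) → (54.128,137.513) → (178.617,121.888) → (189.392,67.806). Open path.

**Shape 3** — `<rect>` rectangle, stroke `#ff8800` → cut (S840, F1586). Machine vertices: (63.223,171.504) → (92.363,171.504) → (92.363,127.855) → (63.223,127.855) → (63.223,171.504). Closed: final G1 returns to the first vertex.

**Shape 4** — `<path>` quadratic bezier, stroke `#0000ff` → engrave (S356, F3660). Control points (SVG): P0=(99.245,52.693), P1=(97.177,75.484), P2=(53.159,146.963); sampled at t=k/5. Machine vertices: (99.245,122.031) → (96.740,110.967) → (90.879,96.008) → (81.661,77.154) → (69.088,54.405) → (53.159,27.761). Open path.

**Shape 5** — `<rect>` rectangle, stroke `#ff8800` → cut (S840, F1586). Machine vertices: (99.478,108.473) → (163.499,108.473) → (163.499,84.277) → (99.478,84.277) → (99.478,108.473). Closed: final G1 returns to the first vertex.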